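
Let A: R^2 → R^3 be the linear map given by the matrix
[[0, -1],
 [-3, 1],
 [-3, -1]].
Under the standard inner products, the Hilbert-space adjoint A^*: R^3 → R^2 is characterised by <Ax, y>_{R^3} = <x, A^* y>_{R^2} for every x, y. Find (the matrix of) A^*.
A^* = A^T =
[[0, -3, -3],
 [-1, 1, -1]]

For real matrices with standard dot products, the defining identity <Ax, y> = <x, A^* y> gives (Ax)^T y = x^T (A^*) y, i.e. x^T A^T y = x^T (A^*) y. Since this holds for all x, y, we must have A^* = A^T. Therefore
A^* =
[[0, -3, -3],
 [-1, 1, -1]].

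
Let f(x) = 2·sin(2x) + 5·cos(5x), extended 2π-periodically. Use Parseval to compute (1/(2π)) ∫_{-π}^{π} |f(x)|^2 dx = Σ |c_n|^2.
Σ |c_n|^2 = 29/2

Expand |f|^2 and use orthogonality of {sin(nx), cos(mx)} on [-π, π]:
  ∫_{-π}^{π} sin(nx)^2 dx = π, ∫ cos(mx)^2 dx = π, and cross terms integrate to 0.
So ∫_{-π}^{π} f(x)^2 dx = 2^2 · π + 5^2 · π = (4 + 25)π.
Divide by 2π: (4 + 25)/2 = 29/2.
By Parseval, this equals Σ |c_n|^2.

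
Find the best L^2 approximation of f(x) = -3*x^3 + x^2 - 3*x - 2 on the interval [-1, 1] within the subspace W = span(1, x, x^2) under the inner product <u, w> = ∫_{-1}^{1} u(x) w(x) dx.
g(x) = x^2 - 24*x/5 - 2

The best approximation g ∈ W is the orthogonal projection of f onto W. Writing g = a_0 + a_1 x + a_2 x^2, the coefficients solve the normal equations G · a = b where
  G_{ij} = <φ_i, φ_j> and b_i = <f, φ_i>, with φ_0 = 1, φ_1 = x, φ_2 = x^2.
G =
  [2, 0, 2/3]
  [0, 2/3, 0]
  [2/3, 0, 2/5],
b = (-10/3, -16/5, -14/15).
Solving gives a_0 = -2, a_1 = -24/5, a_2 = 1, so
  g(x) = x^2 - 24*x/5 - 2.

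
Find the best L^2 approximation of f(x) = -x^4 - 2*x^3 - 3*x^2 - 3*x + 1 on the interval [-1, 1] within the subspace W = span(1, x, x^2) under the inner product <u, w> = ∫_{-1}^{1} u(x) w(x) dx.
g(x) = -27*x^2/7 - 21*x/5 + 38/35

The best approximation g ∈ W is the orthogonal projection of f onto W. Writing g = a_0 + a_1 x + a_2 x^2, the coefficients solve the normal equations G · a = b where
  G_{ij} = <φ_i, φ_j> and b_i = <f, φ_i>, with φ_0 = 1, φ_1 = x, φ_2 = x^2.
G =
  [2, 0, 2/3]
  [0, 2/3, 0]
  [2/3, 0, 2/5],
b = (-2/5, -14/5, -86/105).
Solving gives a_0 = 38/35, a_1 = -21/5, a_2 = -27/7, so
  g(x) = -27*x^2/7 - 21*x/5 + 38/35.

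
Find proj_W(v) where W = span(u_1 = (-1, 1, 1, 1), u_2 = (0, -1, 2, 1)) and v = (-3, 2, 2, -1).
proj_W(v) = (-17/10, 21/10, 9/10, 13/10)

Set up U = [u_1 | ... | u_2] ∈ R^(4×2). The projector onto W = col(U) is P = U (U^T U)^(-1) U^T.
Compute U^T U =
  [4, 2]
  [2, 6],
and U^T v = (6, 1).
Solve U^T U · c = U^T v for the coefficients: c = (17/10, -2/5). The projection is proj_W(v) = U c.
Check: (v - proj_W(v)) · u_1 = 0  (should be 0).
Check: (v - proj_W(v)) · u_2 = 0  (should be 0).
Result: proj_W(v) = (-17/10, 21/10, 9/10, 13/10).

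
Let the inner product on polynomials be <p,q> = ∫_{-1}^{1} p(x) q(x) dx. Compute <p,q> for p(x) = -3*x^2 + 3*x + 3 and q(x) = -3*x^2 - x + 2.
<p,q> = 18/5

Expand the product: p(x)·q(x) = 9*x^4 - 6*x^3 - 18*x^2 + 3*x + 6.
∫_{-1}^{1} of each monomial x^k gives [2/(k+1) if k even, 0 if k odd]. Integrating term-by-term (or equivalently evaluating the antiderivative F(x) = 9*x^5/5 - 3*x^4/2 - 6*x^3 + 3*x^2/2 + 6*x at the endpoints):
  F(1) − F(−1) = 9/5 − (-9/5) = 18/5.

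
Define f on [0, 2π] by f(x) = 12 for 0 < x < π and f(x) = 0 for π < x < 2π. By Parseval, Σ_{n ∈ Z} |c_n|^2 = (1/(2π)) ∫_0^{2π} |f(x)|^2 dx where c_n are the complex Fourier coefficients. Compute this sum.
Σ |c_n|^2 = 72

Parseval equates the L^2 energy of f (normalised by 1/(2π)) with the ℓ^2 sum of its Fourier coefficients: (1/(2π)) ∫_0^{2π} |f|^2 = Σ |c_n|^2.
Compute the left side: (1/(2π)) [∫_0^π 12^2 dx + ∫_π^{2π} 0^2 dx] = (1/(2π)) · (144π + 0π) = (144 + 0)/2 = 72.
So Σ_{n ∈ Z} |c_n|^2 = 72.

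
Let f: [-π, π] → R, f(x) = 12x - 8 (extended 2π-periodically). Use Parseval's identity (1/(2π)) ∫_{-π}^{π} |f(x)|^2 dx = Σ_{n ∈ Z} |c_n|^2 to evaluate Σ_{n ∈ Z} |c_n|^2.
Σ |c_n|^2 = 48π^2 + 64

Expand and integrate term by term over [-π, π]:
  ∫ (12x)^2 dx = 144·(2π^3/3); ∫ 2·12·(-8)·x dx = 0 (odd integrand); ∫ (-8)^2 dx = 64·2π.
So (1/(2π)) ∫_{-π}^{π} (12x - 8)^2 dx = 144π^2/3 + 64 = 48π^2 + 64.
Parseval ⇒ Σ |c_n|^2 = 48π^2 + 64.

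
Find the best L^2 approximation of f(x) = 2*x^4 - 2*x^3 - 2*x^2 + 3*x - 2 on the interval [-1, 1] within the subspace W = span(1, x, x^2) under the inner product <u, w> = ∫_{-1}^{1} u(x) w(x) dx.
g(x) = -2*x^2/7 + 9*x/5 - 76/35

The best approximation g ∈ W is the orthogonal projection of f onto W. Writing g = a_0 + a_1 x + a_2 x^2, the coefficients solve the normal equations G · a = b where
  G_{ij} = <φ_i, φ_j> and b_i = <f, φ_i>, with φ_0 = 1, φ_1 = x, φ_2 = x^2.
G =
  [2, 0, 2/3]
  [0, 2/3, 0]
  [2/3, 0, 2/5],
b = (-68/15, 6/5, -164/105).
Solving gives a_0 = -76/35, a_1 = 9/5, a_2 = -2/7, so
  g(x) = -2*x^2/7 + 9*x/5 - 76/35.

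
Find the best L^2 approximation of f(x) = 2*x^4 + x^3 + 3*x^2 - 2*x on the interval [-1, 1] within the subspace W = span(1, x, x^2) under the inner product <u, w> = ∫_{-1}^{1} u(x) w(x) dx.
g(x) = 33*x^2/7 - 7*x/5 - 6/35

The best approximation g ∈ W is the orthogonal projection of f onto W. Writing g = a_0 + a_1 x + a_2 x^2, the coefficients solve the normal equations G · a = b where
  G_{ij} = <φ_i, φ_j> and b_i = <f, φ_i>, with φ_0 = 1, φ_1 = x, φ_2 = x^2.
G =
  [2, 0, 2/3]
  [0, 2/3, 0]
  [2/3, 0, 2/5],
b = (14/5, -14/15, 62/35).
Solving gives a_0 = -6/35, a_1 = -7/5, a_2 = 33/7, so
  g(x) = 33*x^2/7 - 7*x/5 - 6/35.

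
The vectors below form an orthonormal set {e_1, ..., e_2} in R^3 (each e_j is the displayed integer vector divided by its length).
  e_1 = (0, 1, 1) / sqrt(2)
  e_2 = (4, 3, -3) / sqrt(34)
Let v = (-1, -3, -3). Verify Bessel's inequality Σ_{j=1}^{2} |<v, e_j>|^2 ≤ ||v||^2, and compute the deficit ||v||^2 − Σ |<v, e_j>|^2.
Σ |<v, e_j>|^2 = 314/17; ||v||^2 = 19; deficit = 9/17

Write each e_j = u_j / sqrt(<u_j, u_j>) where u_j is the displayed integer vector. Then <v, e_j> = <v, u_j> / sqrt(<u_j, u_j>), so |<v, e_j>|^2 = <v, u_j>^2 / <u_j, u_j>.
Coefficients: <v, e_1> = -6/sqrt(2), <v, e_2> = -4/sqrt(34).
Square and sum: Σ |<v, e_j>|^2 = 314/17.
Compute ||v||^2 = v·v = 19.
Deficit = 19 − 314/17 = 9/17 ≥ 0, confirming Bessel's inequality. (The deficit equals ||v − Σ <v,e_j> e_j||^2, the squared distance from v to span{e_j}.)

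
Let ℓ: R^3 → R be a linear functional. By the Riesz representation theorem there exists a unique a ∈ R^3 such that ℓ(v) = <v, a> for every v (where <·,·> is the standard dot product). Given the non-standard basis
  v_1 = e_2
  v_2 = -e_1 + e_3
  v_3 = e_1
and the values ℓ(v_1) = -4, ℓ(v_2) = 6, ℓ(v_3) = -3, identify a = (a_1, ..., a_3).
a = (-3, -4, 3)

Write a = (a_1, ..., a_3) in the standard basis. For each basis vector v_i, ℓ(v_i) = <v_i, a> is a linear equation in the a_j's. Collect the n equations into a matrix system V a = ℓ, where row i of V is v_i (expressed in the standard basis). Since V is invertible (lower-triangular with 1s on the diagonal, up to permutation), solve by back-substitution:
  V =
[[0, 1, 0],
 [-1, 0, 1],
 [1, 0, 0]]
  V a = (-4, 6, -3)
Solving gives a = (-3, -4, 3).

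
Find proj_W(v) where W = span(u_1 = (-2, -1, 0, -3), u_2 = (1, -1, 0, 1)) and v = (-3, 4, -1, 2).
proj_W(v) = (-11/13, 59/13, 0, 5/13)

Set up U = [u_1 | ... | u_2] ∈ R^(4×2). The projector onto W = col(U) is P = U (U^T U)^(-1) U^T.
Compute U^T U =
  [14, -4]
  [-4, 3],
and U^T v = (-4, -5).
Solve U^T U · c = U^T v for the coefficients: c = (-16/13, -43/13). The projection is proj_W(v) = U c.
Check: (v - proj_W(v)) · u_1 = 0  (should be 0).
Check: (v - proj_W(v)) · u_2 = 0  (should be 0).
Result: proj_W(v) = (-11/13, 59/13, 0, 5/13).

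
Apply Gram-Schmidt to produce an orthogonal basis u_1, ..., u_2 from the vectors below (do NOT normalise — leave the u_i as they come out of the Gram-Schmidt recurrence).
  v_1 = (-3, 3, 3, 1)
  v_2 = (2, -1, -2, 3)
Orthogonal basis:
  u_1 = (-3, 3, 3, 1)
  u_2 = (5/7, 2/7, -5/7, 24/7)

Apply the Gram-Schmidt recurrence
  u_1 = v_1
  u_i = v_i − Σ_{j<i} ((v_i · u_j) / (u_j · u_j)) · u_j.

Step by step this gives:
  u_1 = (-3, 3, 3, 1)
  u_2 = (5/7, 2/7, -5/7, 24/7)

Orthogonality check:
  u_2 · u_1 = 0 (should be 0)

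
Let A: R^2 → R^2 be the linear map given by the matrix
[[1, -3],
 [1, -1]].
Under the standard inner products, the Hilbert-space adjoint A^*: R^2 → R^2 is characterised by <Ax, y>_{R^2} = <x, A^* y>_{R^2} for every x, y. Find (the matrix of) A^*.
A^* = A^T =
[[1, 1],
 [-3, -1]]

For real matrices with standard dot products, the defining identity <Ax, y> = <x, A^* y> gives (Ax)^T y = x^T (A^*) y, i.e. x^T A^T y = x^T (A^*) y. Since this holds for all x, y, we must have A^* = A^T. Therefore
A^* =
[[1, 1],
 [-3, -1]].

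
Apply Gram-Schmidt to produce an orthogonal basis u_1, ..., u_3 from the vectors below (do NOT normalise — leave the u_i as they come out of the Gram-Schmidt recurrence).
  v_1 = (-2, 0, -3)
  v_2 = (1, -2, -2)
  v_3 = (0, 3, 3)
Orthogonal basis:
  u_1 = (-2, 0, -3)
  u_2 = (21/13, -2, -14/13)
  u_3 = (54/101, 63/101, -36/101)

Apply the Gram-Schmidt recurrence
  u_1 = v_1
  u_i = v_i − Σ_{j<i} ((v_i · u_j) / (u_j · u_j)) · u_j.

Step by step this gives:
  u_1 = (-2, 0, -3)
  u_2 = (21/13, -2, -14/13)
  u_3 = (54/101, 63/101, -36/101)

Orthogonality check:
  u_2 · u_1 = 0 (should be 0)
  u_3 · u_1 = 0 (should be 0)
  u_3 · u_2 = 0 (should be 0)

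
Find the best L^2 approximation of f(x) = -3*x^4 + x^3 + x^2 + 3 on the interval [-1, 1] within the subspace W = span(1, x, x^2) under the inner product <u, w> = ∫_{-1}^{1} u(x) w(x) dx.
g(x) = -11*x^2/7 + 3*x/5 + 114/35

The best approximation g ∈ W is the orthogonal projection of f onto W. Writing g = a_0 + a_1 x + a_2 x^2, the coefficients solve the normal equations G · a = b where
  G_{ij} = <φ_i, φ_j> and b_i = <f, φ_i>, with φ_0 = 1, φ_1 = x, φ_2 = x^2.
G =
  [2, 0, 2/3]
  [0, 2/3, 0]
  [2/3, 0, 2/5],
b = (82/15, 2/5, 54/35).
Solving gives a_0 = 114/35, a_1 = 3/5, a_2 = -11/7, so
  g(x) = -11*x^2/7 + 3*x/5 + 114/35.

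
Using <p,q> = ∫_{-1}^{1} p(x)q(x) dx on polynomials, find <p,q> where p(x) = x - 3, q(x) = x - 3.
<p,q> = 56/3

Expand the product: p(x)·q(x) = x^2 - 6*x + 9.
∫_{-1}^{1} of each monomial x^k gives [2/(k+1) if k even, 0 if k odd]. Integrating term-by-term (or equivalently evaluating the antiderivative F(x) = x^3/3 - 3*x^2 + 9*x at the endpoints):
  F(1) − F(−1) = 19/3 − (-37/3) = 56/3.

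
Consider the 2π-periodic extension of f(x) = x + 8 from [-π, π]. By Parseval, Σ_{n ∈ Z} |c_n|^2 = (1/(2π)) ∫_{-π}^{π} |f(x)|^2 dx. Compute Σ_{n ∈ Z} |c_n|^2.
Σ |c_n|^2 = π^2/3 + 64

Expand and integrate term by term over [-π, π]:
  ∫ (x)^2 dx = 1·(2π^3/3); ∫ 2·1·(8)·x dx = 0 (odd integrand); ∫ 8^2 dx = 64·2π.
So (1/(2π)) ∫_{-π}^{π} (x + 8)^2 dx = 1π^2/3 + 64 = π^2/3 + 64.
Parseval ⇒ Σ |c_n|^2 = π^2/3 + 64.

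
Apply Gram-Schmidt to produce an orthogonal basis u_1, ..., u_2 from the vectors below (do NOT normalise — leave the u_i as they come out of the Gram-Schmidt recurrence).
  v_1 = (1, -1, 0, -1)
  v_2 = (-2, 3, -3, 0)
Orthogonal basis:
  u_1 = (1, -1, 0, -1)
  u_2 = (-1/3, 4/3, -3, -5/3)

Apply the Gram-Schmidt recurrence
  u_1 = v_1
  u_i = v_i − Σ_{j<i} ((v_i · u_j) / (u_j · u_j)) · u_j.

Step by step this gives:
  u_1 = (1, -1, 0, -1)
  u_2 = (-1/3, 4/3, -3, -5/3)

Orthogonality check:
  u_2 · u_1 = 0 (should be 0)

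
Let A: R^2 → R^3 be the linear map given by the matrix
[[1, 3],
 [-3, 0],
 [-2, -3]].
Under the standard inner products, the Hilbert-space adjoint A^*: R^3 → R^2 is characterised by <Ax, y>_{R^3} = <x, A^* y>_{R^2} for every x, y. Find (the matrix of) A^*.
A^* = A^T =
[[1, -3, -2],
 [3, 0, -3]]

For real matrices with standard dot products, the defining identity <Ax, y> = <x, A^* y> gives (Ax)^T y = x^T (A^*) y, i.e. x^T A^T y = x^T (A^*) y. Since this holds for all x, y, we must have A^* = A^T. Therefore
A^* =
[[1, -3, -2],
 [3, 0, -3]].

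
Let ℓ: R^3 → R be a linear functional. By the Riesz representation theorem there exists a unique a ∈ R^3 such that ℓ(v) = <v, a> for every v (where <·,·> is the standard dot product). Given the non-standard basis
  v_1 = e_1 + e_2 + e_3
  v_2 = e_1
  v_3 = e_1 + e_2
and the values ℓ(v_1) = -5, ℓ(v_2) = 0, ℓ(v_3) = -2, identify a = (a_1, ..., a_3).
a = (0, -2, -3)

Write a = (a_1, ..., a_3) in the standard basis. For each basis vector v_i, ℓ(v_i) = <v_i, a> is a linear equation in the a_j's. Collect the n equations into a matrix system V a = ℓ, where row i of V is v_i (expressed in the standard basis). Since V is invertible (lower-triangular with 1s on the diagonal, up to permutation), solve by back-substitution:
  V =
[[1, 1, 1],
 [1, 0, 0],
 [1, 1, 0]]
  V a = (-5, 0, -2)
Solving gives a = (0, -2, -3).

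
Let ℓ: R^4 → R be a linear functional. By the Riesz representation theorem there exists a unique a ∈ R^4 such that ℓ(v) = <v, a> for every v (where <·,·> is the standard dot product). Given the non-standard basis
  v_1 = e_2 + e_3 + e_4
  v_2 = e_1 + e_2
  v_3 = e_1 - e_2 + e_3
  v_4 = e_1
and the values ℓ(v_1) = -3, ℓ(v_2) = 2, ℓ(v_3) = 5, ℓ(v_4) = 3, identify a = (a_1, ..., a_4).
a = (3, -1, 1, -3)

Write a = (a_1, ..., a_4) in the standard basis. For each basis vector v_i, ℓ(v_i) = <v_i, a> is a linear equation in the a_j's. Collect the n equations into a matrix system V a = ℓ, where row i of V is v_i (expressed in the standard basis). Since V is invertible (lower-triangular with 1s on the diagonal, up to permutation), solve by back-substitution:
  V =
[[0, 1, 1, 1],
 [1, 1, 0, 0],
 [1, -1, 1, 0],
 [1, 0, 0, 0]]
  V a = (-3, 2, 5, 3)
Solving gives a = (3, -1, 1, -3).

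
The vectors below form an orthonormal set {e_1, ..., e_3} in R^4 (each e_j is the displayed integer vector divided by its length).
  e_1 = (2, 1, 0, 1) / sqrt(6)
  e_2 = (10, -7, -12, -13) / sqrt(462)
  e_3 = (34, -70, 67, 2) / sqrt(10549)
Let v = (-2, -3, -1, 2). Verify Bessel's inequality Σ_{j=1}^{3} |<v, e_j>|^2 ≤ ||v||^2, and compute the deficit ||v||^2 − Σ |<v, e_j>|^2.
Σ |<v, e_j>|^2 = 702/137; ||v||^2 = 18; deficit = 1764/137

Write each e_j = u_j / sqrt(<u_j, u_j>) where u_j is the displayed integer vector. Then <v, e_j> = <v, u_j> / sqrt(<u_j, u_j>), so |<v, e_j>|^2 = <v, u_j>^2 / <u_j, u_j>.
Coefficients: <v, e_1> = -5/sqrt(6), <v, e_2> = -13/sqrt(462), <v, e_3> = 79/sqrt(10549).
Square and sum: Σ |<v, e_j>|^2 = 702/137.
Compute ||v||^2 = v·v = 18.
Deficit = 18 − 702/137 = 1764/137 ≥ 0, confirming Bessel's inequality. (The deficit equals ||v − Σ <v,e_j> e_j||^2, the squared distance from v to span{e_j}.)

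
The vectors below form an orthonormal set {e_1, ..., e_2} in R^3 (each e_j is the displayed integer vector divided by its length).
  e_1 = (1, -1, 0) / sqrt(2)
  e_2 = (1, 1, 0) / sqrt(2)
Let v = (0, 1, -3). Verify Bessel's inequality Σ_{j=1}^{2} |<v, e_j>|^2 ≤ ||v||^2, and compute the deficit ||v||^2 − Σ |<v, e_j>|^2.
Σ |<v, e_j>|^2 = 1; ||v||^2 = 10; deficit = 9

Write each e_j = u_j / sqrt(<u_j, u_j>) where u_j is the displayed integer vector. Then <v, e_j> = <v, u_j> / sqrt(<u_j, u_j>), so |<v, e_j>|^2 = <v, u_j>^2 / <u_j, u_j>.
Coefficients: <v, e_1> = -1/sqrt(2), <v, e_2> = 1/sqrt(2).
Square and sum: Σ |<v, e_j>|^2 = 1.
Compute ||v||^2 = v·v = 10.
Deficit = 10 − 1 = 9 ≥ 0, confirming Bessel's inequality. (The deficit equals ||v − Σ <v,e_j> e_j||^2, the squared distance from v to span{e_j}.)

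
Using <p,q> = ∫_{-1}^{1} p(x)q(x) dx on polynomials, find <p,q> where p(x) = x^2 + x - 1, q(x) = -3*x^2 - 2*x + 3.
<p,q> = -68/15

Expand the product: p(x)·q(x) = -3*x^4 - 5*x^3 + 4*x^2 + 5*x - 3.
∫_{-1}^{1} of each monomial x^k gives [2/(k+1) if k even, 0 if k odd]. Integrating term-by-term (or equivalently evaluating the antiderivative F(x) = -3*x^5/5 - 5*x^4/4 + 4*x^3/3 + 5*x^2/2 - 3*x at the endpoints):
  F(1) − F(−1) = -61/60 − (211/60) = -68/15.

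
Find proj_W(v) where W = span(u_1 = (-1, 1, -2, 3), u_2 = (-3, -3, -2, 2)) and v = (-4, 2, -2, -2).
proj_W(v) = (-97/145, -53/145, -94/145, 4/5)

Set up U = [u_1 | ... | u_2] ∈ R^(4×2). The projector onto W = col(U) is P = U (U^T U)^(-1) U^T.
Compute U^T U =
  [15, 10]
  [10, 26],
and U^T v = (4, 6).
Solve U^T U · c = U^T v for the coefficients: c = (22/145, 5/29). The projection is proj_W(v) = U c.
Check: (v - proj_W(v)) · u_1 = 0  (should be 0).
Check: (v - proj_W(v)) · u_2 = 0  (should be 0).
Result: proj_W(v) = (-97/145, -53/145, -94/145, 4/5).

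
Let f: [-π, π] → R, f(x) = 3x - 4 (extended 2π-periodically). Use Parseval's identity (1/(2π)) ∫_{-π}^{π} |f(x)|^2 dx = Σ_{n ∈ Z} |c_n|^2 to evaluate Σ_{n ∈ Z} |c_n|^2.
Σ |c_n|^2 = 3π^2 + 16

Expand and integrate term by term over [-π, π]:
  ∫ (3x)^2 dx = 9·(2π^3/3); ∫ 2·3·(-4)·x dx = 0 (odd integrand); ∫ (-4)^2 dx = 16·2π.
So (1/(2π)) ∫_{-π}^{π} (3x - 4)^2 dx = 9π^2/3 + 16 = 3π^2 + 16.
Parseval ⇒ Σ |c_n|^2 = 3π^2 + 16.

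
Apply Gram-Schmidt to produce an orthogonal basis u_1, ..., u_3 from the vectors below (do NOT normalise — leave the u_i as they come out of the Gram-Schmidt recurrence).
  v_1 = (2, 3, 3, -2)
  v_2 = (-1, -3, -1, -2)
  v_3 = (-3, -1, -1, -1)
Orthogonal basis:
  u_1 = (2, 3, 3, -2)
  u_2 = (-3/13, -24/13, 2/13, -36/13)
  u_3 = (-308/145, 146/145, 12/145, -71/145)

Apply the Gram-Schmidt recurrence
  u_1 = v_1
  u_i = v_i − Σ_{j<i} ((v_i · u_j) / (u_j · u_j)) · u_j.

Step by step this gives:
  u_1 = (2, 3, 3, -2)
  u_2 = (-3/13, -24/13, 2/13, -36/13)
  u_3 = (-308/145, 146/145, 12/145, -71/145)

Orthogonality check:
  u_2 · u_1 = 0 (should be 0)
  u_3 · u_1 = 0 (should be 0)
  u_3 · u_2 = 0 (should be 0)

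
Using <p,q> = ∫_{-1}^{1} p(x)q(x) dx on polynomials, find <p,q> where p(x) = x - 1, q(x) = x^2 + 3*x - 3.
<p,q> = 22/3

Expand the product: p(x)·q(x) = x^3 + 2*x^2 - 6*x + 3.
∫_{-1}^{1} of each monomial x^k gives [2/(k+1) if k even, 0 if k odd]. Integrating term-by-term (or equivalently evaluating the antiderivative F(x) = x^4/4 + 2*x^3/3 - 3*x^2 + 3*x at the endpoints):
  F(1) − F(−1) = 11/12 − (-77/12) = 22/3.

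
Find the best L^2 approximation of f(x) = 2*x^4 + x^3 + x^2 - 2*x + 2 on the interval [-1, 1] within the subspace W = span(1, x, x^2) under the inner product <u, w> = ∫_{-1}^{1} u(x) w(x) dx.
g(x) = 19*x^2/7 - 7*x/5 + 64/35

The best approximation g ∈ W is the orthogonal projection of f onto W. Writing g = a_0 + a_1 x + a_2 x^2, the coefficients solve the normal equations G · a = b where
  G_{ij} = <φ_i, φ_j> and b_i = <f, φ_i>, with φ_0 = 1, φ_1 = x, φ_2 = x^2.
G =
  [2, 0, 2/3]
  [0, 2/3, 0]
  [2/3, 0, 2/5],
b = (82/15, -14/15, 242/105).
Solving gives a_0 = 64/35, a_1 = -7/5, a_2 = 19/7, so
  g(x) = 19*x^2/7 - 7*x/5 + 64/35.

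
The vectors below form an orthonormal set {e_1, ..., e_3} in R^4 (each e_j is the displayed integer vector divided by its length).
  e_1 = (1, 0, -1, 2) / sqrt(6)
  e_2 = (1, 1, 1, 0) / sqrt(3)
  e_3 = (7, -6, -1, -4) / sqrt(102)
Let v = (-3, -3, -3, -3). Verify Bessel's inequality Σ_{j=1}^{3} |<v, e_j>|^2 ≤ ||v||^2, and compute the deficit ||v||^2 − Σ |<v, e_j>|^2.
Σ |<v, e_j>|^2 = 585/17; ||v||^2 = 36; deficit = 27/17

Write each e_j = u_j / sqrt(<u_j, u_j>) where u_j is the displayed integer vector. Then <v, e_j> = <v, u_j> / sqrt(<u_j, u_j>), so |<v, e_j>|^2 = <v, u_j>^2 / <u_j, u_j>.
Coefficients: <v, e_1> = -6/sqrt(6), <v, e_2> = -9/sqrt(3), <v, e_3> = 12/sqrt(102).
Square and sum: Σ |<v, e_j>|^2 = 585/17.
Compute ||v||^2 = v·v = 36.
Deficit = 36 − 585/17 = 27/17 ≥ 0, confirming Bessel's inequality. (The deficit equals ||v − Σ <v,e_j> e_j||^2, the squared distance from v to span{e_j}.)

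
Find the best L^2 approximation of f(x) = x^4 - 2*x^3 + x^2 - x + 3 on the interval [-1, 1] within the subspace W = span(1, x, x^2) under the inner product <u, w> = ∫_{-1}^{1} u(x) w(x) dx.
g(x) = 13*x^2/7 - 11*x/5 + 102/35

The best approximation g ∈ W is the orthogonal projection of f onto W. Writing g = a_0 + a_1 x + a_2 x^2, the coefficients solve the normal equations G · a = b where
  G_{ij} = <φ_i, φ_j> and b_i = <f, φ_i>, with φ_0 = 1, φ_1 = x, φ_2 = x^2.
G =
  [2, 0, 2/3]
  [0, 2/3, 0]
  [2/3, 0, 2/5],
b = (106/15, -22/15, 94/35).
Solving gives a_0 = 102/35, a_1 = -11/5, a_2 = 13/7, so
  g(x) = 13*x^2/7 - 11*x/5 + 102/35.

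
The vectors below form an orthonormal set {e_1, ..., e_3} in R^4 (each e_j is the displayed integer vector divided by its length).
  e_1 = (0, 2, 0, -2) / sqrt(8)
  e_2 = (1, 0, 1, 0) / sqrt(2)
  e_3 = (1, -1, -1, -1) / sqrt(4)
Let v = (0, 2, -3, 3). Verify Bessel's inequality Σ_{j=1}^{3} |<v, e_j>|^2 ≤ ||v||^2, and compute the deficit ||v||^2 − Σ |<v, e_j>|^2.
Σ |<v, e_j>|^2 = 6; ||v||^2 = 22; deficit = 16

Write each e_j = u_j / sqrt(<u_j, u_j>) where u_j is the displayed integer vector. Then <v, e_j> = <v, u_j> / sqrt(<u_j, u_j>), so |<v, e_j>|^2 = <v, u_j>^2 / <u_j, u_j>.
Coefficients: <v, e_1> = -2/sqrt(8), <v, e_2> = -3/sqrt(2), <v, e_3> = -2/sqrt(4).
Square and sum: Σ |<v, e_j>|^2 = 6.
Compute ||v||^2 = v·v = 22.
Deficit = 22 − 6 = 16 ≥ 0, confirming Bessel's inequality. (The deficit equals ||v − Σ <v,e_j> e_j||^2, the squared distance from v to span{e_j}.)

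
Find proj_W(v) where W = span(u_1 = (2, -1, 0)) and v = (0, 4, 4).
proj_W(v) = (-8/5, 4/5, 0)

Set up U = [u_1 | ... | u_1] ∈ R^(3×1). The projector onto W = col(U) is P = U (U^T U)^(-1) U^T.
Compute U^T U =
  [5],
and U^T v = (-4).
Solve U^T U · c = U^T v for the coefficients: c = (-4/5). The projection is proj_W(v) = U c.
Check: (v - proj_W(v)) · u_1 = 0  (should be 0).
Result: proj_W(v) = (-8/5, 4/5, 0).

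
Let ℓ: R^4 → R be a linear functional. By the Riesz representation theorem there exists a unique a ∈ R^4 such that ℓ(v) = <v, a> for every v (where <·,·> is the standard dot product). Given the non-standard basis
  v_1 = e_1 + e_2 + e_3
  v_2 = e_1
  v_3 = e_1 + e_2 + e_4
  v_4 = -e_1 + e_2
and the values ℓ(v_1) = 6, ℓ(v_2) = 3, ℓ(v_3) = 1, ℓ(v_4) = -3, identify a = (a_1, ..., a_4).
a = (3, 0, 3, -2)

Write a = (a_1, ..., a_4) in the standard basis. For each basis vector v_i, ℓ(v_i) = <v_i, a> is a linear equation in the a_j's. Collect the n equations into a matrix system V a = ℓ, where row i of V is v_i (expressed in the standard basis). Since V is invertible (lower-triangular with 1s on the diagonal, up to permutation), solve by back-substitution:
  V =
[[1, 1, 1, 0],
 [1, 0, 0, 0],
 [1, 1, 0, 1],
 [-1, 1, 0, 0]]
  V a = (6, 3, 1, -3)
Solving gives a = (3, 0, 3, -2).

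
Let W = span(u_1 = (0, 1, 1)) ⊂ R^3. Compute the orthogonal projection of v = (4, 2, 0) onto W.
proj_W(v) = (0, 1, 1)

Set up U = [u_1 | ... | u_1] ∈ R^(3×1). The projector onto W = col(U) is P = U (U^T U)^(-1) U^T.
Compute U^T U =
  [2],
and U^T v = (2).
Solve U^T U · c = U^T v for the coefficients: c = (1). The projection is proj_W(v) = U c.
Check: (v - proj_W(v)) · u_1 = 0  (should be 0).
Result: proj_W(v) = (0, 1, 1).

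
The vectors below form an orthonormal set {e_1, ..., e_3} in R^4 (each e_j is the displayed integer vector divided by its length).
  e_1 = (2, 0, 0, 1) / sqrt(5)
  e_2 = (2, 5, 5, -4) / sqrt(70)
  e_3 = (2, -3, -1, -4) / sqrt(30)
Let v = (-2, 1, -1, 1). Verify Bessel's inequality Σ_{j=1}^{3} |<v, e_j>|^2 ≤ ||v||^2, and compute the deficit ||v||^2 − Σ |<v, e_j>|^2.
Σ |<v, e_j>|^2 = 127/21; ||v||^2 = 7; deficit = 20/21

Write each e_j = u_j / sqrt(<u_j, u_j>) where u_j is the displayed integer vector. Then <v, e_j> = <v, u_j> / sqrt(<u_j, u_j>), so |<v, e_j>|^2 = <v, u_j>^2 / <u_j, u_j>.
Coefficients: <v, e_1> = -3/sqrt(5), <v, e_2> = -8/sqrt(70), <v, e_3> = -10/sqrt(30).
Square and sum: Σ |<v, e_j>|^2 = 127/21.
Compute ||v||^2 = v·v = 7.
Deficit = 7 − 127/21 = 20/21 ≥ 0, confirming Bessel's inequality. (The deficit equals ||v − Σ <v,e_j> e_j||^2, the squared distance from v to span{e_j}.)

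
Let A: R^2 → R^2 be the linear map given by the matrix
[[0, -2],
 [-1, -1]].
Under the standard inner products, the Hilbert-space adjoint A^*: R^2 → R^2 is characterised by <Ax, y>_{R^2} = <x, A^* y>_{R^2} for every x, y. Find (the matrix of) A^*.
A^* = A^T =
[[0, -1],
 [-2, -1]]

For real matrices with standard dot products, the defining identity <Ax, y> = <x, A^* y> gives (Ax)^T y = x^T (A^*) y, i.e. x^T A^T y = x^T (A^*) y. Since this holds for all x, y, we must have A^* = A^T. Therefore
A^* =
[[0, -1],
 [-2, -1]].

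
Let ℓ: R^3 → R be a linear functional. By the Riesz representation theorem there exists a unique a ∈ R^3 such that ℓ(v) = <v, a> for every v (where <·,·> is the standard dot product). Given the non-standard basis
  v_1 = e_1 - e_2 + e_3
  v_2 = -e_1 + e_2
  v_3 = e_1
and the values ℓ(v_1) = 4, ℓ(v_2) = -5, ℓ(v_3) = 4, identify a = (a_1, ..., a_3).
a = (4, -1, -1)

Write a = (a_1, ..., a_3) in the standard basis. For each basis vector v_i, ℓ(v_i) = <v_i, a> is a linear equation in the a_j's. Collect the n equations into a matrix system V a = ℓ, where row i of V is v_i (expressed in the standard basis). Since V is invertible (lower-triangular with 1s on the diagonal, up to permutation), solve by back-substitution:
  V =
[[1, -1, 1],
 [-1, 1, 0],
 [1, 0, 0]]
  V a = (4, -5, 4)
Solving gives a = (4, -1, -1).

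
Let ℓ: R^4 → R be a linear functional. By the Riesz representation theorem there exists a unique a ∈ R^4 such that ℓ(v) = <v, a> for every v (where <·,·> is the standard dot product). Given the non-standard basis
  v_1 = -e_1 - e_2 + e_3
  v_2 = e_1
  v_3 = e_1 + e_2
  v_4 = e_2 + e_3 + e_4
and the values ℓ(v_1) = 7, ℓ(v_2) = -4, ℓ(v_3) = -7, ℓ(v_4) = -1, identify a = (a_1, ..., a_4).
a = (-4, -3, 0, 2)

Write a = (a_1, ..., a_4) in the standard basis. For each basis vector v_i, ℓ(v_i) = <v_i, a> is a linear equation in the a_j's. Collect the n equations into a matrix system V a = ℓ, where row i of V is v_i (expressed in the standard basis). Since V is invertible (lower-triangular with 1s on the diagonal, up to permutation), solve by back-substitution:
  V =
[[-1, -1, 1, 0],
 [1, 0, 0, 0],
 [1, 1, 0, 0],
 [0, 1, 1, 1]]
  V a = (7, -4, -7, -1)
Solving gives a = (-4, -3, 0, 2).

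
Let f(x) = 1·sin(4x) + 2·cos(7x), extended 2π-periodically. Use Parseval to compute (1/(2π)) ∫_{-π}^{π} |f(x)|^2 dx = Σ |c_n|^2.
Σ |c_n|^2 = 5/2

Expand |f|^2 and use orthogonality of {sin(nx), cos(mx)} on [-π, π]:
  ∫_{-π}^{π} sin(nx)^2 dx = π, ∫ cos(mx)^2 dx = π, and cross terms integrate to 0.
So ∫_{-π}^{π} f(x)^2 dx = 1^2 · π + 2^2 · π = (1 + 4)π.
Divide by 2π: (1 + 4)/2 = 5/2.
By Parseval, this equals Σ |c_n|^2.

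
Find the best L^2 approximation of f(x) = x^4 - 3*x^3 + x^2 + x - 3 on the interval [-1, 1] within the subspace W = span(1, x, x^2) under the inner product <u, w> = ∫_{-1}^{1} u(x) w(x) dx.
g(x) = 13*x^2/7 - 4*x/5 - 108/35

The best approximation g ∈ W is the orthogonal projection of f onto W. Writing g = a_0 + a_1 x + a_2 x^2, the coefficients solve the normal equations G · a = b where
  G_{ij} = <φ_i, φ_j> and b_i = <f, φ_i>, with φ_0 = 1, φ_1 = x, φ_2 = x^2.
G =
  [2, 0, 2/3]
  [0, 2/3, 0]
  [2/3, 0, 2/5],
b = (-74/15, -8/15, -46/35).
Solving gives a_0 = -108/35, a_1 = -4/5, a_2 = 13/7, so
  g(x) = 13*x^2/7 - 4*x/5 - 108/35.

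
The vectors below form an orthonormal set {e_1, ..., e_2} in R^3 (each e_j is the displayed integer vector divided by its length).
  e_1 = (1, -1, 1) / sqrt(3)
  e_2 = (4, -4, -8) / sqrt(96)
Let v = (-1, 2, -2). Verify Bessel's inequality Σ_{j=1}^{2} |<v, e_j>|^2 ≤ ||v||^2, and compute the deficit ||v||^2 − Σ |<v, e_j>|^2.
Σ |<v, e_j>|^2 = 17/2; ||v||^2 = 9; deficit = 1/2

Write each e_j = u_j / sqrt(<u_j, u_j>) where u_j is the displayed integer vector. Then <v, e_j> = <v, u_j> / sqrt(<u_j, u_j>), so |<v, e_j>|^2 = <v, u_j>^2 / <u_j, u_j>.
Coefficients: <v, e_1> = -5/sqrt(3), <v, e_2> = 4/sqrt(96).
Square and sum: Σ |<v, e_j>|^2 = 17/2.
Compute ||v||^2 = v·v = 9.
Deficit = 9 − 17/2 = 1/2 ≥ 0, confirming Bessel's inequality. (The deficit equals ||v − Σ <v,e_j> e_j||^2, the squared distance from v to span{e_j}.)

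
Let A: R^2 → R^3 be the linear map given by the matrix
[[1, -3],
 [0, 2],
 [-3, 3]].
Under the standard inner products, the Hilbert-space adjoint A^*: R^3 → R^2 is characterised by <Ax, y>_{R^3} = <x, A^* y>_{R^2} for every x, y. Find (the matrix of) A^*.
A^* = A^T =
[[1, 0, -3],
 [-3, 2, 3]]

For real matrices with standard dot products, the defining identity <Ax, y> = <x, A^* y> gives (Ax)^T y = x^T (A^*) y, i.e. x^T A^T y = x^T (A^*) y. Since this holds for all x, y, we must have A^* = A^T. Therefore
A^* =
[[1, 0, -3],
 [-3, 2, 3]].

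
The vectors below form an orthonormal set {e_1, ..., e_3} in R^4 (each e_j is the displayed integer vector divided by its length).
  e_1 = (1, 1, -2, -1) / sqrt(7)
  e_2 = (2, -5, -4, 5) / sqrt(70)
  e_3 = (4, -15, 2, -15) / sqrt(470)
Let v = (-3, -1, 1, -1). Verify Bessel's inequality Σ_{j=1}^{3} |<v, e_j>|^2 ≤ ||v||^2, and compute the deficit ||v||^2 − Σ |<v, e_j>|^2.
Σ |<v, e_j>|^2 = 275/47; ||v||^2 = 12; deficit = 289/47

Write each e_j = u_j / sqrt(<u_j, u_j>) where u_j is the displayed integer vector. Then <v, e_j> = <v, u_j> / sqrt(<u_j, u_j>), so |<v, e_j>|^2 = <v, u_j>^2 / <u_j, u_j>.
Coefficients: <v, e_1> = -5/sqrt(7), <v, e_2> = -10/sqrt(70), <v, e_3> = 20/sqrt(470).
Square and sum: Σ |<v, e_j>|^2 = 275/47.
Compute ||v||^2 = v·v = 12.
Deficit = 12 − 275/47 = 289/47 ≥ 0, confirming Bessel's inequality. (The deficit equals ||v − Σ <v,e_j> e_j||^2, the squared distance from v to span{e_j}.)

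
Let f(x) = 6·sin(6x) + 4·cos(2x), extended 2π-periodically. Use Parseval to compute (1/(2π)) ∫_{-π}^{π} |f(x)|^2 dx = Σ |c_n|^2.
Σ |c_n|^2 = 26

Expand |f|^2 and use orthogonality of {sin(nx), cos(mx)} on [-π, π]:
  ∫_{-π}^{π} sin(nx)^2 dx = π, ∫ cos(mx)^2 dx = π, and cross terms integrate to 0.
So ∫_{-π}^{π} f(x)^2 dx = 6^2 · π + 4^2 · π = (36 + 16)π.
Divide by 2π: (36 + 16)/2 = 26.
By Parseval, this equals Σ |c_n|^2.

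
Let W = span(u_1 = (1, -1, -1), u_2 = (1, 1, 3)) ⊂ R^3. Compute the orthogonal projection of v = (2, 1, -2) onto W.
proj_W(v) = (1, -1, -1)

Set up U = [u_1 | ... | u_2] ∈ R^(3×2). The projector onto W = col(U) is P = U (U^T U)^(-1) U^T.
Compute U^T U =
  [3, -3]
  [-3, 11],
and U^T v = (3, -3).
Solve U^T U · c = U^T v for the coefficients: c = (1, 0). The projection is proj_W(v) = U c.
Check: (v - proj_W(v)) · u_1 = 0  (should be 0).
Check: (v - proj_W(v)) · u_2 = 0  (should be 0).
Result: proj_W(v) = (1, -1, -1).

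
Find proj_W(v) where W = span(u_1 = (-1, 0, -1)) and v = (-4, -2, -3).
proj_W(v) = (-7/2, 0, -7/2)

Set up U = [u_1 | ... | u_1] ∈ R^(3×1). The projector onto W = col(U) is P = U (U^T U)^(-1) U^T.
Compute U^T U =
  [2],
and U^T v = (7).
Solve U^T U · c = U^T v for the coefficients: c = (7/2). The projection is proj_W(v) = U c.
Check: (v - proj_W(v)) · u_1 = 0  (should be 0).
Result: proj_W(v) = (-7/2, 0, -7/2).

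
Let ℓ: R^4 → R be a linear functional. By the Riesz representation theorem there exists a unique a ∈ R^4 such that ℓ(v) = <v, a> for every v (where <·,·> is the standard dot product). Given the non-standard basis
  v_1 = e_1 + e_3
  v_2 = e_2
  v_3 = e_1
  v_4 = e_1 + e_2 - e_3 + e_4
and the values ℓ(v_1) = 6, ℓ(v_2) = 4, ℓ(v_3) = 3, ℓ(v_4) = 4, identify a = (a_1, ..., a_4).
a = (3, 4, 3, 0)

Write a = (a_1, ..., a_4) in the standard basis. For each basis vector v_i, ℓ(v_i) = <v_i, a> is a linear equation in the a_j's. Collect the n equations into a matrix system V a = ℓ, where row i of V is v_i (expressed in the standard basis). Since V is invertible (lower-triangular with 1s on the diagonal, up to permutation), solve by back-substitution:
  V =
[[1, 0, 1, 0],
 [0, 1, 0, 0],
 [1, 0, 0, 0],
 [1, 1, -1, 1]]
  V a = (6, 4, 3, 4)
Solving gives a = (3, 4, 3, 0).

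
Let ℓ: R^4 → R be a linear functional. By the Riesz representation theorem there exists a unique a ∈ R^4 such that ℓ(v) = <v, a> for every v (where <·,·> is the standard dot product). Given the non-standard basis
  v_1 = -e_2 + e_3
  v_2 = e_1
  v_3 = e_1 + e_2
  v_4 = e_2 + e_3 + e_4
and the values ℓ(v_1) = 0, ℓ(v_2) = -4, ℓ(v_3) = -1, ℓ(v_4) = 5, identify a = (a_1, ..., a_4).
a = (-4, 3, 3, -1)

Write a = (a_1, ..., a_4) in the standard basis. For each basis vector v_i, ℓ(v_i) = <v_i, a> is a linear equation in the a_j's. Collect the n equations into a matrix system V a = ℓ, where row i of V is v_i (expressed in the standard basis). Since V is invertible (lower-triangular with 1s on the diagonal, up to permutation), solve by back-substitution:
  V =
[[0, -1, 1, 0],
 [1, 0, 0, 0],
 [1, 1, 0, 0],
 [0, 1, 1, 1]]
  V a = (0, -4, -1, 5)
Solving gives a = (-4, 3, 3, -1).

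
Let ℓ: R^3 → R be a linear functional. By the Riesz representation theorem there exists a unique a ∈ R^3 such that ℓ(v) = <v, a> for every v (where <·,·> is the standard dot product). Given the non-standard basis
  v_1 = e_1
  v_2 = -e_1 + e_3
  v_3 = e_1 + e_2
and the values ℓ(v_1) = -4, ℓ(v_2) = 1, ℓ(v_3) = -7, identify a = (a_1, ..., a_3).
a = (-4, -3, -3)

Write a = (a_1, ..., a_3) in the standard basis. For each basis vector v_i, ℓ(v_i) = <v_i, a> is a linear equation in the a_j's. Collect the n equations into a matrix system V a = ℓ, where row i of V is v_i (expressed in the standard basis). Since V is invertible (lower-triangular with 1s on the diagonal, up to permutation), solve by back-substitution:
  V =
[[1, 0, 0],
 [-1, 0, 1],
 [1, 1, 0]]
  V a = (-4, 1, -7)
Solving gives a = (-4, -3, -3).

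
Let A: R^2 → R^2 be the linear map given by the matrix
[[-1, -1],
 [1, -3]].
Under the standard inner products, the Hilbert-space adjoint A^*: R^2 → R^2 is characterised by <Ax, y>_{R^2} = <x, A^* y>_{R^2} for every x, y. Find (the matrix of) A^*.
A^* = A^T =
[[-1, 1],
 [-1, -3]]

For real matrices with standard dot products, the defining identity <Ax, y> = <x, A^* y> gives (Ax)^T y = x^T (A^*) y, i.e. x^T A^T y = x^T (A^*) y. Since this holds for all x, y, we must have A^* = A^T. Therefore
A^* =
[[-1, 1],
 [-1, -3]].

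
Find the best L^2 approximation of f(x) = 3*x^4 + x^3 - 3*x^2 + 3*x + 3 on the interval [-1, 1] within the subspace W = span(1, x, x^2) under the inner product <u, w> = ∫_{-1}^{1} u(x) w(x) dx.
g(x) = -3*x^2/7 + 18*x/5 + 96/35

The best approximation g ∈ W is the orthogonal projection of f onto W. Writing g = a_0 + a_1 x + a_2 x^2, the coefficients solve the normal equations G · a = b where
  G_{ij} = <φ_i, φ_j> and b_i = <f, φ_i>, with φ_0 = 1, φ_1 = x, φ_2 = x^2.
G =
  [2, 0, 2/3]
  [0, 2/3, 0]
  [2/3, 0, 2/5],
b = (26/5, 12/5, 58/35).
Solving gives a_0 = 96/35, a_1 = 18/5, a_2 = -3/7, so
  g(x) = -3*x^2/7 + 18*x/5 + 96/35.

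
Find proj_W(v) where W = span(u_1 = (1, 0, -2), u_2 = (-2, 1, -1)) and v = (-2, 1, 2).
proj_W(v) = (-11/5, 1/2, 19/10)

Set up U = [u_1 | ... | u_2] ∈ R^(3×2). The projector onto W = col(U) is P = U (U^T U)^(-1) U^T.
Compute U^T U =
  [5, 0]
  [0, 6],
and U^T v = (-6, 3).
Solve U^T U · c = U^T v for the coefficients: c = (-6/5, 1/2). The projection is proj_W(v) = U c.
Check: (v - proj_W(v)) · u_1 = 0  (should be 0).
Check: (v - proj_W(v)) · u_2 = 0  (should be 0).
Result: proj_W(v) = (-11/5, 1/2, 19/10).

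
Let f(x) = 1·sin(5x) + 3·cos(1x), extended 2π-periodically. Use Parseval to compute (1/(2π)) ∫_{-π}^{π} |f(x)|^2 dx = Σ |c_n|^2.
Σ |c_n|^2 = 5

Expand |f|^2 and use orthogonality of {sin(nx), cos(mx)} on [-π, π]:
  ∫_{-π}^{π} sin(nx)^2 dx = π, ∫ cos(mx)^2 dx = π, and cross terms integrate to 0.
So ∫_{-π}^{π} f(x)^2 dx = 1^2 · π + 3^2 · π = (1 + 9)π.
Divide by 2π: (1 + 9)/2 = 5.
By Parseval, this equals Σ |c_n|^2.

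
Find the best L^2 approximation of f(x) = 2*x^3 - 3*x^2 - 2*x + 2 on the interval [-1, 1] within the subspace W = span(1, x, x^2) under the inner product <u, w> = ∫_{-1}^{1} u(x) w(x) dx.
g(x) = -3*x^2 - 4*x/5 + 2

The best approximation g ∈ W is the orthogonal projection of f onto W. Writing g = a_0 + a_1 x + a_2 x^2, the coefficients solve the normal equations G · a = b where
  G_{ij} = <φ_i, φ_j> and b_i = <f, φ_i>, with φ_0 = 1, φ_1 = x, φ_2 = x^2.
G =
  [2, 0, 2/3]
  [0, 2/3, 0]
  [2/3, 0, 2/5],
b = (2, -8/15, 2/15).
Solving gives a_0 = 2, a_1 = -4/5, a_2 = -3, so
  g(x) = -3*x^2 - 4*x/5 + 2.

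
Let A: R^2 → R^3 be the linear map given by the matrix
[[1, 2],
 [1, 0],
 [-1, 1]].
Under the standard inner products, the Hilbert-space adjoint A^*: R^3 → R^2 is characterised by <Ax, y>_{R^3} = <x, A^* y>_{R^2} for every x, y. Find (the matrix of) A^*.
A^* = A^T =
[[1, 1, -1],
 [2, 0, 1]]

For real matrices with standard dot products, the defining identity <Ax, y> = <x, A^* y> gives (Ax)^T y = x^T (A^*) y, i.e. x^T A^T y = x^T (A^*) y. Since this holds for all x, y, we must have A^* = A^T. Therefore
A^* =
[[1, 1, -1],
 [2, 0, 1]].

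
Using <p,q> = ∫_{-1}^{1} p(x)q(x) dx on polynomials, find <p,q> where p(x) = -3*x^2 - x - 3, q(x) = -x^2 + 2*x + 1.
<p,q> = -92/15

Expand the product: p(x)·q(x) = 3*x^4 - 5*x^3 - 2*x^2 - 7*x - 3.
∫_{-1}^{1} of each monomial x^k gives [2/(k+1) if k even, 0 if k odd]. Integrating term-by-term (or equivalently evaluating the antiderivative F(x) = 3*x^5/5 - 5*x^4/4 - 2*x^3/3 - 7*x^2/2 - 3*x at the endpoints):
  F(1) − F(−1) = -469/60 − (-101/60) = -92/15.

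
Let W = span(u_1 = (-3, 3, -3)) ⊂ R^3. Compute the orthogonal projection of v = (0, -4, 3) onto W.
proj_W(v) = (7/3, -7/3, 7/3)

Set up U = [u_1 | ... | u_1] ∈ R^(3×1). The projector onto W = col(U) is P = U (U^T U)^(-1) U^T.
Compute U^T U =
  [27],
and U^T v = (-21).
Solve U^T U · c = U^T v for the coefficients: c = (-7/9). The projection is proj_W(v) = U c.
Check: (v - proj_W(v)) · u_1 = 0  (should be 0).
Result: proj_W(v) = (7/3, -7/3, 7/3).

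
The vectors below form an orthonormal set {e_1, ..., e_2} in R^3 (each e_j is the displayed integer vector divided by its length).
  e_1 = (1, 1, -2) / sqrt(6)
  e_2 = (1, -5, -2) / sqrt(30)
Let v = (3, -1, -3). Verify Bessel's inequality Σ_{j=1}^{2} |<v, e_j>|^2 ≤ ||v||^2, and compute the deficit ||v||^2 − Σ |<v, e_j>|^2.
Σ |<v, e_j>|^2 = 86/5; ||v||^2 = 19; deficit = 9/5

Write each e_j = u_j / sqrt(<u_j, u_j>) where u_j is the displayed integer vector. Then <v, e_j> = <v, u_j> / sqrt(<u_j, u_j>), so |<v, e_j>|^2 = <v, u_j>^2 / <u_j, u_j>.
Coefficients: <v, e_1> = 8/sqrt(6), <v, e_2> = 14/sqrt(30).
Square and sum: Σ |<v, e_j>|^2 = 86/5.
Compute ||v||^2 = v·v = 19.
Deficit = 19 − 86/5 = 9/5 ≥ 0, confirming Bessel's inequality. (The deficit equals ||v − Σ <v,e_j> e_j||^2, the squared distance from v to span{e_j}.)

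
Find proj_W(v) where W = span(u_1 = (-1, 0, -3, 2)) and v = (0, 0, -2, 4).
proj_W(v) = (-1, 0, -3, 2)

Set up U = [u_1 | ... | u_1] ∈ R^(4×1). The projector onto W = col(U) is P = U (U^T U)^(-1) U^T.
Compute U^T U =
  [14],
and U^T v = (14).
Solve U^T U · c = U^T v for the coefficients: c = (1). The projection is proj_W(v) = U c.
Check: (v - proj_W(v)) · u_1 = 0  (should be 0).
Result: proj_W(v) = (-1, 0, -3, 2).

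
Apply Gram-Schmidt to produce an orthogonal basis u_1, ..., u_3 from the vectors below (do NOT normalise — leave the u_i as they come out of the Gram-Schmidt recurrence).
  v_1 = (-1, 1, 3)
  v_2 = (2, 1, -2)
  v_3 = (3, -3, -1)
Orthogonal basis:
  u_1 = (-1, 1, 3)
  u_2 = (15/11, 18/11, -1/11)
  u_3 = (12/5, -48/25, 36/25)

Apply the Gram-Schmidt recurrence
  u_1 = v_1
  u_i = v_i − Σ_{j<i} ((v_i · u_j) / (u_j · u_j)) · u_j.

Step by step this gives:
  u_1 = (-1, 1, 3)
  u_2 = (15/11, 18/11, -1/11)
  u_3 = (12/5, -48/25, 36/25)

Orthogonality check:
  u_2 · u_1 = 0 (should be 0)
  u_3 · u_1 = 0 (should be 0)
  u_3 · u_2 = 0 (should be 0)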